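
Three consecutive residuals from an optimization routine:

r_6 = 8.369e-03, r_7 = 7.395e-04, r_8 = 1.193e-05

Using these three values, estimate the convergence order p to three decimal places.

1.701

p ≈ ln(r_8/r_7) / ln(r_7/r_6)
  = ln(1.193e-05/7.395e-04) / ln(7.395e-04/8.369e-03)
  = ln(0.0161325) / ln(0.0883618)
  = -4.126919 / -2.426316 ≈ 1.700899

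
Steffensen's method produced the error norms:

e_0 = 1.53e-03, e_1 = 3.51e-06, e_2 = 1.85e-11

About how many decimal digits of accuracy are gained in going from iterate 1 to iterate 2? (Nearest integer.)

Digits gained ≈ log₁₀(e_1/e_2) = log₁₀(3.51e-06/1.85e-11) = log₁₀(189730) ≈ 5.278.

5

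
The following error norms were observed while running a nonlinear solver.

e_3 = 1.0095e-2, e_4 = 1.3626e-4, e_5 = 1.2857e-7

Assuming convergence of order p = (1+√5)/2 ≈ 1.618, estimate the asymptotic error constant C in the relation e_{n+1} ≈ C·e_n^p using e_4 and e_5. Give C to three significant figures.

0.231

C ≈ e_5 / e_4^1.618
  = 1.2857e-7 / (1.3626e-4)^1.618
  = 1.2857e-7 / 5.56427e-07 ≈ 0.23106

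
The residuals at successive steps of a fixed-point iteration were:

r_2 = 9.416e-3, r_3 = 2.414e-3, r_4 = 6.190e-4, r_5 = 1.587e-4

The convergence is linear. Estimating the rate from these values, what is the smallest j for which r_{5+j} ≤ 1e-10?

11

Rate ρ ≈ r_5/r_4 = 1.587e-4/6.190e-4 = 0.2564.
After j more steps, r_{5+j} ≈ 1.587e-4·ρ^j; need ρ^j ≤ 1e-10/1.587e-4 = 6.3012e-07.
j ≥ ln(6.3012e-07)/ln(0.2564) = -14.2774/-1.36102 = 10.490.
So 11 more iterations are needed.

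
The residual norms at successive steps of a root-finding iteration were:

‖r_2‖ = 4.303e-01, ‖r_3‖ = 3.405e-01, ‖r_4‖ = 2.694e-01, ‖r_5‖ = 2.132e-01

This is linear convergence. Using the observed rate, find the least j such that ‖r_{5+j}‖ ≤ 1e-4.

Rate ρ ≈ ‖r_5‖/‖r_4‖ = 2.132e-01/2.694e-01 = 0.7914.
After j more steps, ‖r_{5+j}‖ ≈ 2.132e-01·ρ^j; need ρ^j ≤ 1e-4/2.132e-01 = 0.000469043.
j ≥ ln(0.000469043)/ln(0.7914) = -7.6648/-0.23395 = 32.763.
So 33 more iterations are needed.

33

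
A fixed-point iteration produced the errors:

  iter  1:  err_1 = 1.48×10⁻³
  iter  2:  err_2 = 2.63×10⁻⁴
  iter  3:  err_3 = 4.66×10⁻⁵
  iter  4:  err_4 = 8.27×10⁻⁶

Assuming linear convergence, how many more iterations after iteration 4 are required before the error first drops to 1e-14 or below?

Rate ρ ≈ err_4/err_3 = 8.27×10⁻⁶/4.66×10⁻⁵ = 0.1775.
After j more steps, err_{4+j} ≈ 8.27×10⁻⁶·ρ^j; need ρ^j ≤ 1e-14/8.27×10⁻⁶ = 1.20919e-09.
j ≥ ln(1.20919e-09)/ln(0.1775) = -20.5333/-1.72878 = 11.877.
So 12 more iterations are needed.

12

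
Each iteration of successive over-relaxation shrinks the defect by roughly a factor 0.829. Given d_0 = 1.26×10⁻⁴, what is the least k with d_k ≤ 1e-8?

51

After k steps, d_k ≈ 1.26×10⁻⁴·0.829^k.
Need 0.829^k ≤ 1e-8/1.26×10⁻⁴ = 7.93651e-05.
k ≥ ln(7.93651e-05)/ln(0.829) = -9.4415/-0.18754 = 50.344.
Smallest integer k = 51.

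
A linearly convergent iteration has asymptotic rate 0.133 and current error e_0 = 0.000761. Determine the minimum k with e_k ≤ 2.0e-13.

After k steps, e_k ≈ 0.000761·0.133^k.
Need 0.133^k ≤ 2.0e-13/0.000761 = 2.62812e-10.
k ≥ ln(2.62812e-10)/ln(0.133) = -22.0596/-2.01741 = 10.935.
Smallest integer k = 11.

11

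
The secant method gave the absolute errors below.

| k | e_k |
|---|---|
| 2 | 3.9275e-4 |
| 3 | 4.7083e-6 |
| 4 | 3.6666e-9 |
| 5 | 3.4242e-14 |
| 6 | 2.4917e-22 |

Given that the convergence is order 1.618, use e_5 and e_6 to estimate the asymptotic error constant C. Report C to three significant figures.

C ≈ e_6 / e_5^1.618
  = 2.4917e-22 / (3.4242e-14)^1.618
  = 2.4917e-22 / 1.63274e-22 ≈ 1.5261

1.53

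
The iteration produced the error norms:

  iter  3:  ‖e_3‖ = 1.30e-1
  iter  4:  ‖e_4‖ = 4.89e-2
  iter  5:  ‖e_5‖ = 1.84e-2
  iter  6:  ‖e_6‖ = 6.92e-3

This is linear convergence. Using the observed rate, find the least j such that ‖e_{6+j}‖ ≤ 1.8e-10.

18

Rate ρ ≈ ‖e_6‖/‖e_5‖ = 6.92e-3/1.84e-2 = 0.3761.
After j more steps, ‖e_{6+j}‖ ≈ 6.92e-3·ρ^j; need ρ^j ≤ 1.8e-10/6.92e-3 = 2.60116e-08.
j ≥ ln(2.60116e-08)/ln(0.3761) = -17.4647/-0.97790 = 17.859.
So 18 more iterations are needed.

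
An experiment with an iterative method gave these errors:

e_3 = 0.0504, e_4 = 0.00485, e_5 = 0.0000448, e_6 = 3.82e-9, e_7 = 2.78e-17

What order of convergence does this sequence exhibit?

Consecutive ratios: e_7/e_6 = 2.78e-17/3.82e-9 = 7.27749e-09, e_6/e_5 = 3.82e-9/0.0000448 = 8.52679e-05.
p ≈ ln(7.27749e-09)/ln(8.52679e-05) = -18.7385/-9.3697 ≈ 2.00.
So the convergence is quadratic (order 2).

2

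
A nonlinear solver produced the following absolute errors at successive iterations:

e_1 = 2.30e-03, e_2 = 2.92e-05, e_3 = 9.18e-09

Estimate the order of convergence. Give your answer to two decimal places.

p ≈ ln(e_3/e_2) / ln(e_2/e_1)
  = ln(9.18e-09/2.92e-05) / ln(2.92e-05/2.30e-03)
  = ln(0.000314384) / ln(0.0126957)
  = -8.06490 / -4.36649 ≈ 1.84700

1.85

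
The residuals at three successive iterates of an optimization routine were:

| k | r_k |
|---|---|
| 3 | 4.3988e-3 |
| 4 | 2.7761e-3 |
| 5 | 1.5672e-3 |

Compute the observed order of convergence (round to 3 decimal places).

p ≈ ln(r_5/r_4) / ln(r_4/r_3)
  = ln(1.5672e-3/2.7761e-3) / ln(2.7761e-3/4.3988e-3)
  = ln(0.564533) / ln(0.631104)
  = -0.571756 / -0.460285 ≈ 1.242178

1.242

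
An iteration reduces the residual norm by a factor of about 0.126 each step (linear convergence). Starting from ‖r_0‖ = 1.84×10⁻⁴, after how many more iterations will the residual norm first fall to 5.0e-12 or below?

After k steps, ‖r_k‖ ≈ 1.84×10⁻⁴·0.126^k.
Need 0.126^k ≤ 5.0e-12/1.84×10⁻⁴ = 2.71739e-08.
k ≥ ln(2.71739e-08)/ln(0.126) = -17.4210/-2.07147 = 8.410.
Smallest integer k = 9.

9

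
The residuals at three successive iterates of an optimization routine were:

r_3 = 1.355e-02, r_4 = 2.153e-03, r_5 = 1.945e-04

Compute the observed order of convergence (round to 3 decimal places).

1.307

p ≈ ln(r_5/r_4) / ln(r_4/r_3)
  = ln(1.945e-04/2.153e-03) / ln(2.153e-03/1.355e-02)
  = ln(0.0903391) / ln(0.158893)
  = -2.404185 / -1.839524 ≈ 1.306960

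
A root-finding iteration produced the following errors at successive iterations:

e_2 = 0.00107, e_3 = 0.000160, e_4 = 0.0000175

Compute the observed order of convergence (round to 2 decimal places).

p ≈ ln(e_4/e_3) / ln(e_3/e_2)
  = ln(0.0000175/0.000160) / ln(0.000160/0.00107)
  = ln(0.109375) / ln(0.149533)
  = -2.21297 / -1.90024 ≈ 1.16457

1.16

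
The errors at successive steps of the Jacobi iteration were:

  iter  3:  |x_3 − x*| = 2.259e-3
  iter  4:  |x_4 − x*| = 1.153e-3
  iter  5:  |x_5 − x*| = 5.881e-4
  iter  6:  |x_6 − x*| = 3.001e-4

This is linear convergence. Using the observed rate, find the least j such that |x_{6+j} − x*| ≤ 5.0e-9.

17

Rate ρ ≈ |x_6 − x*|/|x_5 − x*| = 3.001e-4/5.881e-4 = 0.5103.
After j more steps, |x_{6+j} − x*| ≈ 3.001e-4·ρ^j; need ρ^j ≤ 5.0e-9/3.001e-4 = 1.66611e-05.
j ≥ ln(1.66611e-05)/ln(0.5103) = -11.0024/-0.67276 = 16.354.
So 17 more iterations are needed.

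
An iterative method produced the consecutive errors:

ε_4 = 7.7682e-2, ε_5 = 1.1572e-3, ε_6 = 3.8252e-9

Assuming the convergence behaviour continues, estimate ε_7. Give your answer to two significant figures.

First estimate the order: p ≈ ln(ε_6/ε_5) / ln(ε_5/ε_4) = ln(3.8252e-9/1.1572e-3)/ln(1.1572e-3/7.7682e-2) = ln(3.30557e-06)/ln(0.0148966) ≈ 3.0000.
Then ε_7 ≈ ε_6·(ε_6/ε_5)^p = 3.8252e-9·(3.30557e-06)^3.0000 = 3.8252e-9·3.61193e-17 ≈ 1.382e-25.

1.4e-25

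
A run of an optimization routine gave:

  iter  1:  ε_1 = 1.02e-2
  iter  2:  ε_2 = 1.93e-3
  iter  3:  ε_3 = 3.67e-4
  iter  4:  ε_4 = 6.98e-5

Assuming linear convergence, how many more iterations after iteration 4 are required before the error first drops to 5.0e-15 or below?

15

Rate ρ ≈ ε_4/ε_3 = 6.98e-5/3.67e-4 = 0.1902.
After j more steps, ε_{4+j} ≈ 6.98e-5·ρ^j; need ρ^j ≤ 5.0e-15/6.98e-5 = 7.16332e-11.
j ≥ ln(7.16332e-11)/ln(0.1902) = -23.3595/-1.65968 = 14.075.
So 15 more iterations are needed.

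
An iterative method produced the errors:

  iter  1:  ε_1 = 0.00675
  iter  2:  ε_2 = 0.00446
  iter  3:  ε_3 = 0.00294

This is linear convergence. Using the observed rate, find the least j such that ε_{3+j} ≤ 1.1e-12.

Rate ρ ≈ ε_3/ε_2 = 0.00294/0.00446 = 0.6592.
After j more steps, ε_{3+j} ≈ 0.00294·ρ^j; need ρ^j ≤ 1.1e-12/0.00294 = 3.7415e-10.
j ≥ ln(3.7415e-10)/ln(0.6592) = -21.7064/-0.41673 = 52.087.
So 53 more iterations are needed.

53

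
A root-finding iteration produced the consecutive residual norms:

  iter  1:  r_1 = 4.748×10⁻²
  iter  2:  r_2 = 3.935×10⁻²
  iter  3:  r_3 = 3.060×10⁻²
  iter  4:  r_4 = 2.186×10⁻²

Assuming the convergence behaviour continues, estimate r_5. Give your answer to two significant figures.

First estimate the order: p ≈ ln(r_4/r_3) / ln(r_3/r_2) = ln(2.186×10⁻²/3.060×10⁻²)/ln(3.060×10⁻²/3.935×10⁻²) = ln(0.714379)/ln(0.777637) ≈ 1.3374.
Then r_5 ≈ r_4·(r_4/r_3)^p = 2.186×10⁻²·(0.714379)^1.3374 = 2.186×10⁻²·0.637741 ≈ 0.01394.

1.4e-2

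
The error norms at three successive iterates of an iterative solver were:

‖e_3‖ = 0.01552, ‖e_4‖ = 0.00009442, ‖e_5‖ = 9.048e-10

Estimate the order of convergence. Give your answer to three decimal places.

p ≈ ln(‖e_5‖/‖e_4‖) / ln(‖e_4‖/‖e_3‖)
  = ln(9.048e-10/0.00009442) / ln(0.00009442/0.01552)
  = ln(9.58272e-06) / ln(0.00608376)
  = -11.555549 / -5.102132 ≈ 2.264847

2.265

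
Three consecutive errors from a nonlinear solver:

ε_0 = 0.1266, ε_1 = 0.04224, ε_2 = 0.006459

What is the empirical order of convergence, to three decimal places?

1.711

p ≈ ln(ε_2/ε_1) / ln(ε_1/ε_0)
  = ln(0.006459/0.04224) / ln(0.04224/0.1266)
  = ln(0.152912) / ln(0.333649)
  = -1.877893 / -1.097666 ≈ 1.710805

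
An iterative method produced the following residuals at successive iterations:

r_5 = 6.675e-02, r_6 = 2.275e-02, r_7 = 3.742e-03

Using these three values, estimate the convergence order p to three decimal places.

p ≈ ln(r_7/r_6) / ln(r_6/r_5)
  = ln(3.742e-03/2.275e-02) / ln(2.275e-02/6.675e-02)
  = ln(0.164484) / ln(0.340824)
  = -1.804942 / -1.076389 ≈ 1.676849

1.677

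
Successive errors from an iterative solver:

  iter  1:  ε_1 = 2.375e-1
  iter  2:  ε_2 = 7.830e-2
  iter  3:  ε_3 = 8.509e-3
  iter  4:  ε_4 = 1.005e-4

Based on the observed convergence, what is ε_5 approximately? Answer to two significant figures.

1.4e-8

First estimate the order: p ≈ ln(ε_4/ε_3) / ln(ε_3/ε_2) = ln(1.005e-4/8.509e-3)/ln(8.509e-3/7.830e-2) = ln(0.011811)/ln(0.108672) ≈ 1.9999.
Then ε_5 ≈ ε_4·(ε_4/ε_3)^p = 1.005e-4·(0.011811)^1.9999 = 1.005e-4·0.000139562 ≈ 1.403e-08.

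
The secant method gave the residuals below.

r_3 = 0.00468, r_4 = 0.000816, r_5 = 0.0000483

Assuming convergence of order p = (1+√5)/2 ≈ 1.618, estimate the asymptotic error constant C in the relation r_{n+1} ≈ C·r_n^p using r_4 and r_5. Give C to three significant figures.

C ≈ r_5 / r_4^1.618
  = 0.0000483 / (0.000816)^1.618
  = 0.0000483 / 1.0072e-05 ≈ 4.7955

4.80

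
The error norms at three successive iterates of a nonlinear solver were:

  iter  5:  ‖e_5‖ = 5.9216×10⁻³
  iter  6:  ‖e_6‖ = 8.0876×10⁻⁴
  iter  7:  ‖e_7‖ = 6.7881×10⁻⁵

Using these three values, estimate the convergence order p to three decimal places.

p ≈ ln(‖e_7‖/‖e_6‖) / ln(‖e_6‖/‖e_5‖)
  = ln(6.7881×10⁻⁵/8.0876×10⁻⁴) / ln(8.0876×10⁻⁴/5.9216×10⁻³)
  = ln(0.0839322) / ln(0.136578)
  = -2.477746 / -1.990859 ≈ 1.244561

1.245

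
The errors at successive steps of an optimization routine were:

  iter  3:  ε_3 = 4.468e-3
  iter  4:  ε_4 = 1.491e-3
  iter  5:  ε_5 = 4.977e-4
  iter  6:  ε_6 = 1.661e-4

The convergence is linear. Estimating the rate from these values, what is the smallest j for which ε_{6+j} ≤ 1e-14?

Rate ρ ≈ ε_6/ε_5 = 1.661e-4/4.977e-4 = 0.3337.
After j more steps, ε_{6+j} ≈ 1.661e-4·ρ^j; need ρ^j ≤ 1e-14/1.661e-4 = 6.02047e-11.
j ≥ ln(6.02047e-11)/ln(0.3337) = -23.5333/-1.09751 = 21.442.
So 22 more iterations are needed.

22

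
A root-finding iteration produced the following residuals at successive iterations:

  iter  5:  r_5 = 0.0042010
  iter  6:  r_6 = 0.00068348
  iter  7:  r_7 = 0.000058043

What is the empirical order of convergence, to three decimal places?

1.358

p ≈ ln(r_7/r_6) / ln(r_6/r_5)
  = ln(0.000058043/0.00068348) / ln(0.00068348/0.0042010)
  = ln(0.0849227) / ln(0.162695)
  = -2.466014 / -1.815878 ≈ 1.358028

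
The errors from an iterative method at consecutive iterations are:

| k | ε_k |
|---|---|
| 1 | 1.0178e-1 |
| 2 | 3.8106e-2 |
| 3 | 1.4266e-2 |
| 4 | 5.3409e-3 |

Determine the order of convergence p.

1

Consecutive ratios: ε_4/ε_3 = 5.3409e-3/1.4266e-2 = 0.37438, ε_3/ε_2 = 1.4266e-2/3.8106e-2 = 0.374377.
p ≈ ln(0.37438)/ln(0.374377) = -0.9825/-0.9825 ≈ 1.00.
So the convergence is linear (order 1).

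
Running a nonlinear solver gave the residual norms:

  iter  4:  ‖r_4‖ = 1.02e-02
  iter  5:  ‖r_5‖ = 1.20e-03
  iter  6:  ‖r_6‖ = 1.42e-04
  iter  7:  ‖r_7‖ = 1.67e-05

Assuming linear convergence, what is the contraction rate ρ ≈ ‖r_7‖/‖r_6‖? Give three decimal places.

0.118

ρ ≈ ‖r_7‖/‖r_6‖ = 1.67e-05/1.42e-04 = 0.11761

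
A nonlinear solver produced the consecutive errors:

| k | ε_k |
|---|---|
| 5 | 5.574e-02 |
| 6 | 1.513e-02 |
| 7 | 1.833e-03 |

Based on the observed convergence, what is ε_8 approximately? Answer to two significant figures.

6.0e-5

First estimate the order: p ≈ ln(ε_7/ε_6) / ln(ε_6/ε_5) = ln(1.833e-03/1.513e-02)/ln(1.513e-02/5.574e-02) = ln(0.12115)/ln(0.271439) ≈ 1.6186.
Then ε_8 ≈ ε_7·(ε_7/ε_6)^p = 1.833e-03·(0.12115)^1.6186 = 1.833e-03·0.0328297 ≈ 6.018e-05.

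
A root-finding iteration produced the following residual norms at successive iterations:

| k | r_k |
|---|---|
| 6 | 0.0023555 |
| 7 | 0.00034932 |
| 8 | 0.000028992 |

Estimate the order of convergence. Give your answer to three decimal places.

1.304

p ≈ ln(r_8/r_7) / ln(r_7/r_6)
  = ln(0.000028992/0.00034932) / ln(0.00034932/0.0023555)
  = ln(0.0829955) / ln(0.1483)
  = -2.488969 / -1.908518 ≈ 1.304137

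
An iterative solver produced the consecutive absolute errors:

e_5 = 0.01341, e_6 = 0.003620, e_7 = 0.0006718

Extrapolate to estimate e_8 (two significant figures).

First estimate the order: p ≈ ln(e_7/e_6) / ln(e_6/e_5) = ln(0.0006718/0.003620)/ln(0.003620/0.01341) = ln(0.18558)/ln(0.269948) ≈ 1.2862.
Then e_8 ≈ e_7·(e_7/e_6)^p = 0.0006718·(0.18558)^1.2862 = 0.0006718·0.1146 ≈ 7.699e-05.

7.7e-5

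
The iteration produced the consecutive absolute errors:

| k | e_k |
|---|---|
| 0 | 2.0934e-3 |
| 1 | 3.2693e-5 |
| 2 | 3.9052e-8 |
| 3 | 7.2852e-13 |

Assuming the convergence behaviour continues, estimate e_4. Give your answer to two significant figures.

First estimate the order: p ≈ ln(e_3/e_2) / ln(e_2/e_1) = ln(7.2852e-13/3.9052e-8)/ln(3.9052e-8/3.2693e-5) = ln(1.86551e-05)/ln(0.00119451) ≈ 1.6180.
Then e_4 ≈ e_3·(e_3/e_2)^p = 7.2852e-13·(1.86551e-05)^1.6180 = 7.2852e-13·2.22921e-08 ≈ 1.624e-20.

1.6e-20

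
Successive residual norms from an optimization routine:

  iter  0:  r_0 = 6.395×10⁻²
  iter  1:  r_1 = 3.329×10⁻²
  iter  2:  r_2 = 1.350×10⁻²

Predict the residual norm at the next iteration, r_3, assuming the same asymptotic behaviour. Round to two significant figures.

First estimate the order: p ≈ ln(r_2/r_1) / ln(r_1/r_0) = ln(1.350×10⁻²/3.329×10⁻²)/ln(3.329×10⁻²/6.395×10⁻²) = ln(0.405527)/ln(0.520563) ≈ 1.3825.
Then r_3 ≈ r_2·(r_2/r_1)^p = 1.350×10⁻²·(0.405527)^1.3825 = 1.350×10⁻²·0.287136 ≈ 0.003876.

3.9e-3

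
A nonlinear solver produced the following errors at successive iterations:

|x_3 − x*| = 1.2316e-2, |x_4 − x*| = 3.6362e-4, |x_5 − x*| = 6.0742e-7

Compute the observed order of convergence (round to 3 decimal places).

p ≈ ln(|x_5 − x*|/|x_4 − x*|) / ln(|x_4 − x*|/|x_3 − x*|)
  = ln(6.0742e-7/3.6362e-4) / ln(3.6362e-4/1.2316e-2)
  = ln(0.00167048) / ln(0.0295242)
  = -6.394644 / -3.522545 ≈ 1.815348

1.815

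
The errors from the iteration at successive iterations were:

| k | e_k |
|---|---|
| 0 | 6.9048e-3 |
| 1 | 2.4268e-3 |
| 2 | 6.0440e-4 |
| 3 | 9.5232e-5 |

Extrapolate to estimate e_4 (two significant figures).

First estimate the order: p ≈ ln(e_3/e_2) / ln(e_2/e_1) = ln(9.5232e-5/6.0440e-4)/ln(6.0440e-4/2.4268e-3) = ln(0.157565)/ln(0.249052) ≈ 1.3293.
Then e_4 ≈ e_3·(e_3/e_2)^p = 9.5232e-5·(0.157565)^1.3293 = 9.5232e-5·0.08574 ≈ 8.165e-06.

8.2e-6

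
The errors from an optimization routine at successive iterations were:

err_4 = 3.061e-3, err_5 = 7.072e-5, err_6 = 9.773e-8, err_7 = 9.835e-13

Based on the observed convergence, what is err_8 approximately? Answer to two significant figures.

1.8e-21

First estimate the order: p ≈ ln(err_7/err_6) / ln(err_6/err_5) = ln(9.835e-13/9.773e-8)/ln(9.773e-8/7.072e-5) = ln(1.00634e-05)/ln(0.00138193) ≈ 1.7476.
Then err_8 ≈ err_7·(err_7/err_6)^p = 9.835e-13·(1.00634e-05)^1.7476 = 9.835e-13·1.8484e-09 ≈ 1.818e-21.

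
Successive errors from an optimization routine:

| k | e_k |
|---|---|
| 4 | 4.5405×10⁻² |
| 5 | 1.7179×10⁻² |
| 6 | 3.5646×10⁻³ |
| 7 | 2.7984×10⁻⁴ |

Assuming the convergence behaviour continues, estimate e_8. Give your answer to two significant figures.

4.6e-6

First estimate the order: p ≈ ln(e_7/e_6) / ln(e_6/e_5) = ln(2.7984×10⁻⁴/3.5646×10⁻³)/ln(3.5646×10⁻³/1.7179×10⁻²) = ln(0.0785053)/ln(0.207498) ≈ 1.6180.
Then e_8 ≈ e_7·(e_7/e_6)^p = 2.7984×10⁻⁴·(0.0785053)^1.6180 = 2.7984×10⁻⁴·0.016291 ≈ 4.559e-06.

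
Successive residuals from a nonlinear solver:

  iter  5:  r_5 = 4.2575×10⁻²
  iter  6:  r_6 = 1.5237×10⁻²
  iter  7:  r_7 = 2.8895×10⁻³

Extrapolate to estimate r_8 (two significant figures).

First estimate the order: p ≈ ln(r_7/r_6) / ln(r_6/r_5) = ln(2.8895×10⁻³/1.5237×10⁻²)/ln(1.5237×10⁻²/4.2575×10⁻²) = ln(0.189637)/ln(0.357886) ≈ 1.6181.
Then r_8 ≈ r_7·(r_7/r_6)^p = 2.8895×10⁻³·(0.189637)^1.6181 = 2.8895×10⁻³·0.067859 ≈ 0.0001961.

2.0e-4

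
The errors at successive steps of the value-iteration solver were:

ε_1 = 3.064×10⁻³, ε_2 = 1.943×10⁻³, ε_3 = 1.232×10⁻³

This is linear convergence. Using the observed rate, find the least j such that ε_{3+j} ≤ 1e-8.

Rate ρ ≈ ε_3/ε_2 = 1.232×10⁻³/1.943×10⁻³ = 0.6341.
After j more steps, ε_{3+j} ≈ 1.232×10⁻³·ρ^j; need ρ^j ≤ 1e-8/1.232×10⁻³ = 8.11688e-06.
j ≥ ln(8.11688e-06)/ln(0.6341) = -11.7216/-0.45555 = 25.731.
So 26 more iterations are needed.

26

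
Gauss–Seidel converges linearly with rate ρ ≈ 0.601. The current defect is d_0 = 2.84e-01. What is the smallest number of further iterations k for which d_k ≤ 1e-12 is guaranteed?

52

After k steps, d_k ≈ 2.84e-01·0.601^k.
Need 0.601^k ≤ 1e-12/2.84e-01 = 3.52113e-12.
k ≥ ln(3.52113e-12)/ln(0.601) = -26.3722/-0.50916 = 51.796.
Smallest integer k = 52.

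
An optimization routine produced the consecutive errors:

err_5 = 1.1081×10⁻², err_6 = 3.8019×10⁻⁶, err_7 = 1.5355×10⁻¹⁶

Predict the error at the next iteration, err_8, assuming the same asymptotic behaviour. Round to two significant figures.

1.0e-47

First estimate the order: p ≈ ln(err_7/err_6) / ln(err_6/err_5) = ln(1.5355×10⁻¹⁶/3.8019×10⁻⁶)/ln(3.8019×10⁻⁶/1.1081×10⁻²) = ln(4.03877e-11)/ln(0.000343101) ≈ 3.0000.
Then err_8 ≈ err_7·(err_7/err_6)^p = 1.5355×10⁻¹⁶·(4.03877e-11)^3.0000 = 1.5355×10⁻¹⁶·6.58791e-32 ≈ 1.012e-47.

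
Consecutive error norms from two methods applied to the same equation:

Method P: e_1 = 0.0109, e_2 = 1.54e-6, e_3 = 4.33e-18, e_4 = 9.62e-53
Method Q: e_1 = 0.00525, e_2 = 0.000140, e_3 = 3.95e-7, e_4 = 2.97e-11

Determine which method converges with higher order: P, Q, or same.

Method P: p ≈ ln(9.62e-53/4.33e-18)/ln(4.33e-18/1.54e-6) ≈ 3.00.
Method Q: p ≈ ln(2.97e-11/3.95e-7)/ln(3.95e-7/0.000140) ≈ 1.62.
Method P has the higher order (≈3.0 vs ≈1.6).

P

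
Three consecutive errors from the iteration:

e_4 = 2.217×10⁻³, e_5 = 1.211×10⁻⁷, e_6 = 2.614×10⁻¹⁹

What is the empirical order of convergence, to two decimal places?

2.74

p ≈ ln(e_6/e_5) / ln(e_5/e_4)
  = ln(2.614×10⁻¹⁹/1.211×10⁻⁷) / ln(1.211×10⁻⁷/2.217×10⁻³)
  = ln(2.15855e-12) / ln(5.46234e-05)
  = -26.86158 / -9.81505 ≈ 2.73677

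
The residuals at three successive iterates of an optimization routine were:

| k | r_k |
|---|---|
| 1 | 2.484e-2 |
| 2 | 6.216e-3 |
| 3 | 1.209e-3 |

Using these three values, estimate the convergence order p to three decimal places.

p ≈ ln(r_3/r_2) / ln(r_2/r_1)
  = ln(1.209e-3/6.216e-3) / ln(6.216e-3/2.484e-2)
  = ln(0.194498) / ln(0.250242)
  = -1.637333 / -1.385327 ≈ 1.181911

1.182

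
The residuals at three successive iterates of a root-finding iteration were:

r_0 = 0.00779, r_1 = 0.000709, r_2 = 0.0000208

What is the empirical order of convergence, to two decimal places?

p ≈ ln(r_2/r_1) / ln(r_1/r_0)
  = ln(0.0000208/0.000709) / ln(0.000709/0.00779)
  = ln(0.0293371) / ln(0.0910141)
  = -3.52890 / -2.39674 ≈ 1.47237

1.47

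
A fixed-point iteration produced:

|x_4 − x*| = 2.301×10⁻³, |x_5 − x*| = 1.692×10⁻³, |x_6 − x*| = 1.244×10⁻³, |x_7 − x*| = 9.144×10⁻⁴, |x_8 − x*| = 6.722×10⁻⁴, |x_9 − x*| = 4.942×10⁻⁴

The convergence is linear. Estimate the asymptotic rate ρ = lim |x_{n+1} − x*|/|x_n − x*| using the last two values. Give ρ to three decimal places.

ρ ≈ |x_9 − x*|/|x_8 − x*| = 4.942×10⁻⁴/6.722×10⁻⁴ = 0.73520

0.735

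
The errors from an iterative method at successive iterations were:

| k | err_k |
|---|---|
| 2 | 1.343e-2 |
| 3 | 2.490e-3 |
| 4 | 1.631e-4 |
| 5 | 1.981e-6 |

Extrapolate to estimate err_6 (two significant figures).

First estimate the order: p ≈ ln(err_5/err_4) / ln(err_4/err_3) = ln(1.981e-6/1.631e-4)/ln(1.631e-4/2.490e-3) = ln(0.0121459)/ln(0.065502) ≈ 1.6182.
Then err_6 ≈ err_5·(err_5/err_4)^p = 1.981e-6·(0.0121459)^1.6182 = 1.981e-6·0.000794738 ≈ 1.574e-09.

1.6e-9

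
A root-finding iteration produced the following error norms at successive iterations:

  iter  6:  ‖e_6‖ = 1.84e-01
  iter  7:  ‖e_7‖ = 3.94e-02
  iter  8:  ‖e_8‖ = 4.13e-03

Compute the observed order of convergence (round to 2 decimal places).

p ≈ ln(‖e_8‖/‖e_7‖) / ln(‖e_7‖/‖e_6‖)
  = ln(4.13e-03/3.94e-02) / ln(3.94e-02/1.84e-01)
  = ln(0.104822) / ln(0.21413)
  = -2.25549 / -1.54117 ≈ 1.46349

1.46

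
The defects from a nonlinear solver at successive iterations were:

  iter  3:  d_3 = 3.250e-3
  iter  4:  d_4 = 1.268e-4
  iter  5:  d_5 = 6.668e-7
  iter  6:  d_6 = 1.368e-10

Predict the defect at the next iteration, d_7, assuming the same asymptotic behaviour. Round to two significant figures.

First estimate the order: p ≈ ln(d_6/d_5) / ln(d_5/d_4) = ln(1.368e-10/6.668e-7)/ln(6.668e-7/1.268e-4) = ln(0.000205159)/ln(0.00525868) ≈ 1.6181.
Then d_7 ≈ d_6·(d_6/d_5)^p = 1.368e-10·(0.000205159)^1.6181 = 1.368e-10·1.07794e-06 ≈ 1.475e-16.

1.5e-16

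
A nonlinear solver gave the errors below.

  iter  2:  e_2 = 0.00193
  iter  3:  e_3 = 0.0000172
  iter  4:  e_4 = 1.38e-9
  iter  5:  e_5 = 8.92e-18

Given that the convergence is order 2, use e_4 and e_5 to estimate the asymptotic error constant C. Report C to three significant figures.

C ≈ e_5 / e_4^2
  = 8.92e-18 / (1.38e-9)^2
  = 8.92e-18 / 1.9044e-18 ≈ 4.6839

4.68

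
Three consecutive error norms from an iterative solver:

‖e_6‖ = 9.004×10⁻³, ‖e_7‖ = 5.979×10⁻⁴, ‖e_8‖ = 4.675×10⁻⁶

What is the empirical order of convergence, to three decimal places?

p ≈ ln(‖e_8‖/‖e_7‖) / ln(‖e_7‖/‖e_6‖)
  = ln(4.675×10⁻⁶/5.979×10⁻⁴) / ln(5.979×10⁻⁴/9.004×10⁻³)
  = ln(0.00781903) / ln(0.0664038)
  = -4.851195 / -2.712001 ≈ 1.788788

1.789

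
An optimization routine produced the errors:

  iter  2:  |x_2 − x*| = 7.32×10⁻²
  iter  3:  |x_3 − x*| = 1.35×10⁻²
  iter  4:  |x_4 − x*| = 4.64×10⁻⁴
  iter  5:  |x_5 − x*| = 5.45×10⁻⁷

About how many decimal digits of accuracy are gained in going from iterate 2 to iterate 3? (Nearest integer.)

Digits gained ≈ log₁₀(|x_2 − x*|/|x_3 − x*|) = log₁₀(7.32×10⁻²/1.35×10⁻²) = log₁₀(5.42222) ≈ 0.734.

1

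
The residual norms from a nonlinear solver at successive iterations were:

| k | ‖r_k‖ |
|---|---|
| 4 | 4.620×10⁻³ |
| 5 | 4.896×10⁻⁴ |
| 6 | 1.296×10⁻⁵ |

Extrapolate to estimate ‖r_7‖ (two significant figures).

3.6e-8

First estimate the order: p ≈ ln(‖r_6‖/‖r_5‖) / ln(‖r_5‖/‖r_4‖) = ln(1.296×10⁻⁵/4.896×10⁻⁴)/ln(4.896×10⁻⁴/4.620×10⁻³) = ln(0.0264706)/ln(0.105974) ≈ 1.6180.
Then ‖r_7‖ ≈ ‖r_6‖·(‖r_6‖/‖r_5‖)^p = 1.296×10⁻⁵·(0.0264706)^1.6180 = 1.296×10⁻⁵·0.00280564 ≈ 3.636e-08.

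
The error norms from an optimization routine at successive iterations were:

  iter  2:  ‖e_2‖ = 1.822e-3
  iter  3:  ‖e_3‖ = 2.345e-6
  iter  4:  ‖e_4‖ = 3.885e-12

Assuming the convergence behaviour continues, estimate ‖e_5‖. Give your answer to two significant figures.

1.1e-23

First estimate the order: p ≈ ln(‖e_4‖/‖e_3‖) / ln(‖e_3‖/‖e_2‖) = ln(3.885e-12/2.345e-6)/ln(2.345e-6/1.822e-3) = ln(1.65672e-06)/ln(0.00128705) ≈ 2.0000.
Then ‖e_5‖ ≈ ‖e_4‖·(‖e_4‖/‖e_3‖)^p = 3.885e-12·(1.65672e-06)^2.0000 = 3.885e-12·2.74472e-12 ≈ 1.066e-23.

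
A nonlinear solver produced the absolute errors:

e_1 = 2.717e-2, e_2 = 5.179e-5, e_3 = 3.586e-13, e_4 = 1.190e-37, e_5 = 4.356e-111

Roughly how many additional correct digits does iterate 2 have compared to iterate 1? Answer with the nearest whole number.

3

Digits gained ≈ log₁₀(e_1/e_2) = log₁₀(2.717e-2/5.179e-5) = log₁₀(524.619) ≈ 2.720.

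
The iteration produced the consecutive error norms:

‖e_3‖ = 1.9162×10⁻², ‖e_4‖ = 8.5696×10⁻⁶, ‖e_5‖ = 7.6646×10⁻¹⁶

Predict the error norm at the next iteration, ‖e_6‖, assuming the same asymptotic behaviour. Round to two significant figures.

5.5e-46

First estimate the order: p ≈ ln(‖e_5‖/‖e_4‖) / ln(‖e_4‖/‖e_3‖) = ln(7.6646×10⁻¹⁶/8.5696×10⁻⁶)/ln(8.5696×10⁻⁶/1.9162×10⁻²) = ln(8.94394e-11)/ln(0.000447218) ≈ 3.0000.
Then ‖e_6‖ ≈ ‖e_5‖·(‖e_5‖/‖e_4‖)^p = 7.6646×10⁻¹⁶·(8.94394e-11)^3.0000 = 7.6646×10⁻¹⁶·7.15462e-31 ≈ 5.484e-46.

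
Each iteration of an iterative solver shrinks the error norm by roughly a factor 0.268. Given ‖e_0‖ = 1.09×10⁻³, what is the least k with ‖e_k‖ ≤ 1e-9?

After k steps, ‖e_k‖ ≈ 1.09×10⁻³·0.268^k.
Need 0.268^k ≤ 1e-9/1.09×10⁻³ = 9.17431e-07.
k ≥ ln(9.17431e-07)/ln(0.268) = -13.9017/-1.31677 = 10.557.
Smallest integer k = 11.

11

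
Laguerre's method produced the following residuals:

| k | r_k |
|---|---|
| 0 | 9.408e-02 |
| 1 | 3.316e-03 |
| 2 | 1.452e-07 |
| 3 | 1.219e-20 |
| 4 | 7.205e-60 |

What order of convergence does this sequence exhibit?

Consecutive ratios: r_4/r_3 = 7.205e-60/1.219e-20 = 5.91058e-40, r_3/r_2 = 1.219e-20/1.452e-07 = 8.39532e-14.
p ≈ ln(5.91058e-40)/ln(8.39532e-14) = -90.3267/-30.1085 ≈ 3.00.
So the convergence is cubic (order 3).

3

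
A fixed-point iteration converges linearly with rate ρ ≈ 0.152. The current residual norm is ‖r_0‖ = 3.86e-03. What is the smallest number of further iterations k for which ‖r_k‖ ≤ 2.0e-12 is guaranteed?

12

After k steps, ‖r_k‖ ≈ 3.86e-03·0.152^k.
Need 0.152^k ≤ 2.0e-12/3.86e-03 = 5.18135e-10.
k ≥ ln(5.18135e-10)/ln(0.152) = -21.3808/-1.88387 = 11.349.
Smallest integer k = 12.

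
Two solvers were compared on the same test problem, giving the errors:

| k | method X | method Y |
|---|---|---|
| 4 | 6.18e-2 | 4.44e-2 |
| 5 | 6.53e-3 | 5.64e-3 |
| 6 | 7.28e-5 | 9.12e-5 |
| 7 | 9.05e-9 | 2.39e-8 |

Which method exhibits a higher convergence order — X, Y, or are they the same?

Method X: p ≈ ln(9.05e-9/7.28e-5)/ln(7.28e-5/6.53e-3) ≈ 2.00.
Method Y: p ≈ ln(2.39e-8/9.12e-5)/ln(9.12e-5/5.64e-3) ≈ 2.00.
Both orders ≈ 2.0 — effectively the same.

same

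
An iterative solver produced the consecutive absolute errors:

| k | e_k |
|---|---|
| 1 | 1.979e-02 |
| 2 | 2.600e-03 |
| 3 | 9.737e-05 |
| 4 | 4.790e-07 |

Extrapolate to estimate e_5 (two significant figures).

8.8e-11

First estimate the order: p ≈ ln(e_4/e_3) / ln(e_3/e_2) = ln(4.790e-07/9.737e-05)/ln(9.737e-05/2.600e-03) = ln(0.00491938)/ln(0.03745) ≈ 1.6180.
Then e_5 ≈ e_4·(e_4/e_3)^p = 4.790e-07·(0.00491938)^1.6180 = 4.790e-07·0.000184294 ≈ 8.828e-11.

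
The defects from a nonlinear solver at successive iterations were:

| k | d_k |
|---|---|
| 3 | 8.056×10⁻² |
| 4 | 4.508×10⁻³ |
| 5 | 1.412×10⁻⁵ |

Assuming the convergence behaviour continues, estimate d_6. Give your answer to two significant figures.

First estimate the order: p ≈ ln(d_5/d_4) / ln(d_4/d_3) = ln(1.412×10⁻⁵/4.508×10⁻³)/ln(4.508×10⁻³/8.056×10⁻²) = ln(0.00313221)/ln(0.0559583) ≈ 1.9999.
Then d_6 ≈ d_5·(d_5/d_4)^p = 1.412×10⁻⁵·(0.00313221)^1.9999 = 1.412×10⁻⁵·9.8164e-06 ≈ 1.386e-10.

1.4e-10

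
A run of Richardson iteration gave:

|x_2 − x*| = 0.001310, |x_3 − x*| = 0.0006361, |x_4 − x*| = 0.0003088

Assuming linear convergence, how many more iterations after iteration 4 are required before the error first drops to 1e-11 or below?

Rate ρ ≈ |x_4 − x*|/|x_3 − x*| = 0.0003088/0.0006361 = 0.4855.
After j more steps, |x_{4+j} − x*| ≈ 0.0003088·ρ^j; need ρ^j ≤ 1e-11/0.0003088 = 3.23834e-08.
j ≥ ln(3.23834e-08)/ln(0.4855) = -17.2456/-0.72258 = 23.867.
So 24 more iterations are needed.

24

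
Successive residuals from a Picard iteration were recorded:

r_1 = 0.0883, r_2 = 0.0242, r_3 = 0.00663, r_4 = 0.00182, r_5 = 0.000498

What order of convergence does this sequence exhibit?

Consecutive ratios: r_5/r_4 = 0.000498/0.00182 = 0.273626, r_4/r_3 = 0.00182/0.00663 = 0.27451.
p ≈ ln(0.273626)/ln(0.27451) = -1.2960/-1.2928 ≈ 1.00.
So the convergence is linear (order 1).

1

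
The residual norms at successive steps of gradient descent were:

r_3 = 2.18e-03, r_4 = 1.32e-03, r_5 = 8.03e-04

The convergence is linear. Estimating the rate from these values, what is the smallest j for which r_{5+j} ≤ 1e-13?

Rate ρ ≈ r_5/r_4 = 8.03e-04/1.32e-03 = 0.6083.
After j more steps, r_{5+j} ≈ 8.03e-04·ρ^j; need ρ^j ≤ 1e-13/8.03e-04 = 1.24533e-10.
j ≥ ln(1.24533e-10)/ln(0.6083) = -22.8065/-0.49709 = 45.880.
So 46 more iterations are needed.

46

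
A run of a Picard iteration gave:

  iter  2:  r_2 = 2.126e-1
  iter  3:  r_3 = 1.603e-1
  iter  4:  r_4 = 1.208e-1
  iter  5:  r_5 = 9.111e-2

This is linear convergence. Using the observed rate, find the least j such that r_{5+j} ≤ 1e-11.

Rate ρ ≈ r_5/r_4 = 9.111e-2/1.208e-1 = 0.7542.
After j more steps, r_{5+j} ≈ 9.111e-2·ρ^j; need ρ^j ≤ 1e-11/9.111e-2 = 1.09757e-10.
j ≥ ln(1.09757e-10)/ln(0.7542) = -22.9328/-0.28210 = 81.293.
So 82 more iterations are needed.

82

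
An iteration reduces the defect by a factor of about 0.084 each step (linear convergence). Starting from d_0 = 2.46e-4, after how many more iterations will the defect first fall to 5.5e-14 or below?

After k steps, d_k ≈ 2.46e-4·0.084^k.
Need 0.084^k ≤ 5.5e-14/2.46e-4 = 2.23577e-10.
k ≥ ln(2.23577e-10)/ln(0.084) = -22.2213/-2.47694 = 8.971.
Smallest integer k = 9.

9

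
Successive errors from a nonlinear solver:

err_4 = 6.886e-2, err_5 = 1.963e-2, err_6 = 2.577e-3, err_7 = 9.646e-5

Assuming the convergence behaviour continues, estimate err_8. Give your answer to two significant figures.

4.7e-7

First estimate the order: p ≈ ln(err_7/err_6) / ln(err_6/err_5) = ln(9.646e-5/2.577e-3)/ln(2.577e-3/1.963e-2) = ln(0.0374311)/ln(0.131279) ≈ 1.6180.
Then err_8 ≈ err_7·(err_7/err_6)^p = 9.646e-5·(0.0374311)^1.6180 = 9.646e-5·0.00491462 ≈ 4.741e-07.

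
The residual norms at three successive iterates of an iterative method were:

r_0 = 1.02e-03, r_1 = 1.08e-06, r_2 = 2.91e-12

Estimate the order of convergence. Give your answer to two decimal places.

p ≈ ln(r_2/r_1) / ln(r_1/r_0)
  = ln(2.91e-12/1.08e-06) / ln(1.08e-06/1.02e-03)
  = ln(2.69444e-06) / ln(0.00105882)
  = -12.82432 / -6.85060 ≈ 1.87200

1.87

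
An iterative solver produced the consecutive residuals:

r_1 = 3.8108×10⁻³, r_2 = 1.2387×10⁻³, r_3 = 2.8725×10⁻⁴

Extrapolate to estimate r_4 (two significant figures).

First estimate the order: p ≈ ln(r_3/r_2) / ln(r_2/r_1) = ln(2.8725×10⁻⁴/1.2387×10⁻³)/ln(1.2387×10⁻³/3.8108×10⁻³) = ln(0.231896)/ln(0.32505) ≈ 1.3005.
Then r_4 ≈ r_3·(r_3/r_2)^p = 2.8725×10⁻⁴·(0.231896)^1.3005 = 2.8725×10⁻⁴·0.149473 ≈ 4.294e-05.

4.3e-5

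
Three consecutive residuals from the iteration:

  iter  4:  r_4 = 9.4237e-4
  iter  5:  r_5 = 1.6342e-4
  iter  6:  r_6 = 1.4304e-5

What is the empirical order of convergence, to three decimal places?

1.390

p ≈ ln(r_6/r_5) / ln(r_5/r_4)
  = ln(1.4304e-5/1.6342e-4) / ln(1.6342e-4/9.4237e-4)
  = ln(0.0875291) / ln(0.173414)
  = -2.435784 / -1.752073 ≈ 1.390230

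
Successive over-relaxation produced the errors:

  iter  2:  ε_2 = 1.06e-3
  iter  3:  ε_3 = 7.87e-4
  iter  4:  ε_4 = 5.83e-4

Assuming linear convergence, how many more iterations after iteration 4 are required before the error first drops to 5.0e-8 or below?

Rate ρ ≈ ε_4/ε_3 = 5.83e-4/7.87e-4 = 0.7408.
After j more steps, ε_{4+j} ≈ 5.83e-4·ρ^j; need ρ^j ≤ 5.0e-8/5.83e-4 = 8.57633e-05.
j ≥ ln(8.57633e-05)/ln(0.7408) = -9.3639/-0.30002 = 31.211.
So 32 more iterations are needed.

32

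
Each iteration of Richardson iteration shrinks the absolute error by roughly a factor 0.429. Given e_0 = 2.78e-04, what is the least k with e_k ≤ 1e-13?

After k steps, e_k ≈ 2.78e-04·0.429^k.
Need 0.429^k ≤ 1e-13/2.78e-04 = 3.59712e-10.
k ≥ ln(3.59712e-10)/ln(0.429) = -21.7457/-0.84630 = 25.695.
Smallest integer k = 26.

26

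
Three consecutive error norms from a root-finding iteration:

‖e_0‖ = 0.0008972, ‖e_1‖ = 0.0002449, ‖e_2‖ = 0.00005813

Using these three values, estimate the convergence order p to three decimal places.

1.108

p ≈ ln(‖e_2‖/‖e_1‖) / ln(‖e_1‖/‖e_0‖)
  = ln(0.00005813/0.0002449) / ln(0.0002449/0.0008972)
  = ln(0.237362) / ln(0.27296)
  = -1.438169 / -1.298430 ≈ 1.107622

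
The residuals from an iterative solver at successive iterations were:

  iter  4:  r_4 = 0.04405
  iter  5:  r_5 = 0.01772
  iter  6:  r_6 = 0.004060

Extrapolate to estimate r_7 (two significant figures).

3.7e-4

First estimate the order: p ≈ ln(r_6/r_5) / ln(r_5/r_4) = ln(0.004060/0.01772)/ln(0.01772/0.04405) = ln(0.22912)/ln(0.40227) ≈ 1.6181.
Then r_7 ≈ r_6·(r_6/r_5)^p = 0.004060·(0.22912)^1.6181 = 0.004060·0.0921548 ≈ 0.0003741.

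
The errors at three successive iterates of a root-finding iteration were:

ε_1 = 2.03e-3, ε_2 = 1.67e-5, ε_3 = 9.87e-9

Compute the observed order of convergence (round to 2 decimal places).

p ≈ ln(ε_3/ε_2) / ln(ε_2/ε_1)
  = ln(9.87e-9/1.67e-5) / ln(1.67e-5/2.03e-3)
  = ln(0.000591018) / ln(0.0082266)
  = -7.43366 / -4.80038 ≈ 1.54856

1.55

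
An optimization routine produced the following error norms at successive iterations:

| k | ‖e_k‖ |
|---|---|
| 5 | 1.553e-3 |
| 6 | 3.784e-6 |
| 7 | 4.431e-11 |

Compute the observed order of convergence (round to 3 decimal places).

p ≈ ln(‖e_7‖/‖e_6‖) / ln(‖e_6‖/‖e_5‖)
  = ln(4.431e-11/3.784e-6) / ln(3.784e-6/1.553e-3)
  = ln(1.17098e-05) / ln(0.00243657)
  = -11.355084 / -6.017164 ≈ 1.887116

1.887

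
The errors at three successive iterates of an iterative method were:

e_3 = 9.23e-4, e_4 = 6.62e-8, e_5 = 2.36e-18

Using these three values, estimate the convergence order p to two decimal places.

p ≈ ln(e_5/e_4) / ln(e_4/e_3)
  = ln(2.36e-18/6.62e-8) / ln(6.62e-8/9.23e-4)
  = ln(3.56495e-11) / ln(7.17226e-05)
  = -24.05729 / -9.54270 ≈ 2.52102

2.52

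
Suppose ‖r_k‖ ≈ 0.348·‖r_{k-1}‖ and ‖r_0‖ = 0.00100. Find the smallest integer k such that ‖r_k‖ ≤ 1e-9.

14

After k steps, ‖r_k‖ ≈ 0.00100·0.348^k.
Need 0.348^k ≤ 1e-9/0.00100 = 1e-06.
k ≥ ln(1e-06)/ln(0.348) = -13.8155/-1.05555 = 13.088.
Smallest integer k = 14.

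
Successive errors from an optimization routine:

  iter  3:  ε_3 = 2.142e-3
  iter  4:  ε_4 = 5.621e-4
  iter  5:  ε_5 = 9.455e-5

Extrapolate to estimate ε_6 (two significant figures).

First estimate the order: p ≈ ln(ε_5/ε_4) / ln(ε_4/ε_3) = ln(9.455e-5/5.621e-4)/ln(5.621e-4/2.142e-3) = ln(0.168209)/ln(0.262418) ≈ 1.3324.
Then ε_6 ≈ ε_5·(ε_5/ε_4)^p = 9.455e-5·(0.168209)^1.3324 = 9.455e-5·0.0930083 ≈ 8.794e-06.

8.8e-6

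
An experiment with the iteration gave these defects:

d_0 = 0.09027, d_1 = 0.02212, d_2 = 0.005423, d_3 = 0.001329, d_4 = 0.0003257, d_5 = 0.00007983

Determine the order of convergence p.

1

Consecutive ratios: d_5/d_4 = 0.00007983/0.0003257 = 0.245103, d_4/d_3 = 0.0003257/0.001329 = 0.245071.
p ≈ ln(0.245103)/ln(0.245071) = -1.4061/-1.4062 ≈ 1.00.
So the convergence is linear (order 1).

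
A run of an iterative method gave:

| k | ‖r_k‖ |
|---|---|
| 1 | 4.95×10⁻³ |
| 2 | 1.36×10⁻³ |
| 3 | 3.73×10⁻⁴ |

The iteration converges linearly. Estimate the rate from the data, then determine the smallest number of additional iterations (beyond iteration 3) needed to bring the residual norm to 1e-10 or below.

12

Rate ρ ≈ ‖r_3‖/‖r_2‖ = 3.73×10⁻⁴/1.36×10⁻³ = 0.2743.
After j more steps, ‖r_{3+j}‖ ≈ 3.73×10⁻⁴·ρ^j; need ρ^j ≤ 1e-10/3.73×10⁻⁴ = 2.68097e-07.
j ≥ ln(2.68097e-07)/ln(0.2743) = -15.1319/-1.29353 = 11.698.
So 12 more iterations are needed.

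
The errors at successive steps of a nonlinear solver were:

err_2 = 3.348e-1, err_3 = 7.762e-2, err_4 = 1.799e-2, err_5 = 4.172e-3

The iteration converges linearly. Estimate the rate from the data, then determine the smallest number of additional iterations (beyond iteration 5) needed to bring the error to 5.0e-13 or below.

16

Rate ρ ≈ err_5/err_4 = 4.172e-3/1.799e-2 = 0.2319.
After j more steps, err_{5+j} ≈ 4.172e-3·ρ^j; need ρ^j ≤ 5.0e-13/4.172e-3 = 1.19847e-10.
j ≥ ln(1.19847e-10)/ln(0.2319) = -22.8448/-1.46145 = 15.632.
So 16 more iterations are needed.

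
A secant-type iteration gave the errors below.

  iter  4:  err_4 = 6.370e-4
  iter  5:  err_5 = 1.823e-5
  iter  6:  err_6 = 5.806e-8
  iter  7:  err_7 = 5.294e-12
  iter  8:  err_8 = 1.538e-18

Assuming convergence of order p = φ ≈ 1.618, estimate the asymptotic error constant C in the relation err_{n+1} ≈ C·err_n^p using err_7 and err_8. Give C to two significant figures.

C ≈ err_8 / err_7^1.618
  = 1.538e-18 / (5.294e-12)^1.618
  = 1.538e-18 / 5.68961e-19 ≈ 2.7032

2.7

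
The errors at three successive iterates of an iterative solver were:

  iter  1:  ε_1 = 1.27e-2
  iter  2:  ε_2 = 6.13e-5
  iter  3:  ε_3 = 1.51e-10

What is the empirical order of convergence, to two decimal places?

2.42

p ≈ ln(ε_3/ε_2) / ln(ε_2/ε_1)
  = ln(1.51e-10/6.13e-5) / ln(6.13e-5/1.27e-2)
  = ln(2.4633e-06) / ln(0.00482677)
  = -12.91401 / -5.33358 ≈ 2.42126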